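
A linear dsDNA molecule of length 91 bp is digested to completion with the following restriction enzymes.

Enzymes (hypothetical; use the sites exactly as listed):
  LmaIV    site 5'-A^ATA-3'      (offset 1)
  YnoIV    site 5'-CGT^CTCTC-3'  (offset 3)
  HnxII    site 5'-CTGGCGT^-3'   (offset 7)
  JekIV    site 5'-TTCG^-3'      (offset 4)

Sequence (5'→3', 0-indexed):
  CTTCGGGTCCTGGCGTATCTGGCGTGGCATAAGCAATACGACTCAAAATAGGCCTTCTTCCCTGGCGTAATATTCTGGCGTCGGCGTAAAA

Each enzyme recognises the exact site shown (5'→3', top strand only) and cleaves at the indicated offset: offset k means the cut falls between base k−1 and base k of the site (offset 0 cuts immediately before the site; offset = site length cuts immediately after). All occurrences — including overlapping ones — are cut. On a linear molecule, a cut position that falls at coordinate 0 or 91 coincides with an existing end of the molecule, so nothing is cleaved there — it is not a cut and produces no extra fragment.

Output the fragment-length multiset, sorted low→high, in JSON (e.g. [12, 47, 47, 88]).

[1,5,9,10,10,11,12,12,21]

Per-enzyme occurrences:
  LmaIV (AATA, off=1): starts [34, 46, 68] → cuts [35, 47, 69]
  YnoIV (CGTCTCTC, off=3): no sites
  HnxII (CTGGCGT, off=7): starts [9, 18, 61, 74] → cuts [16, 25, 68, 81]
  JekIV (TTCG, off=4): starts [1] → cuts [5]

All cut coordinates (distinct, sorted): [5, 16, 25, 35, 47, 68, 69, 81]

Fragment lengths:
  [0,5): 5 bp
  [5,16): 11 bp
  [16,25): 9 bp
  [25,35): 10 bp
  [35,47): 12 bp
  [47,68): 21 bp
  [68,69): 1 bp
  [69,81): 12 bp
  [81,91): 10 bp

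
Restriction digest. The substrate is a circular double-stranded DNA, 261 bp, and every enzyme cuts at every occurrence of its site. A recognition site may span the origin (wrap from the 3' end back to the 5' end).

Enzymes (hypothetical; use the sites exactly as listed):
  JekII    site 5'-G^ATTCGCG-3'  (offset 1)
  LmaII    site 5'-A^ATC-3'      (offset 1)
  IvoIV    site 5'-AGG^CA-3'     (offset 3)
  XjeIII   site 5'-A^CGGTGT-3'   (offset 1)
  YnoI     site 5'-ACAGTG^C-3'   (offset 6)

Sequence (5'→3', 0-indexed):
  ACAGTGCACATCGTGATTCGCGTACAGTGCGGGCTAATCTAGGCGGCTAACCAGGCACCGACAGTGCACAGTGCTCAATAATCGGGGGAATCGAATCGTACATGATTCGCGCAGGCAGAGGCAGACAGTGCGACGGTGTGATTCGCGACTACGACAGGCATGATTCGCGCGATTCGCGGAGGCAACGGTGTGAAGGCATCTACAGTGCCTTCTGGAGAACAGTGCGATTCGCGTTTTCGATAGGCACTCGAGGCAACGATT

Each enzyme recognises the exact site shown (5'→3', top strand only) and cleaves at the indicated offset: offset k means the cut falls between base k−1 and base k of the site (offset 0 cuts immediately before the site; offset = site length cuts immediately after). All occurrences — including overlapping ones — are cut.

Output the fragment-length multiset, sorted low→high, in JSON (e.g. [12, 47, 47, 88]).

Site scan:
  JekII GATTCGCG/1: at [14, 103, 139, 161, 170, 225] ⇒ [15, 104, 140, 162, 171, 226]
  LmaII AATC/1: at [35, 79, 88, 93] ⇒ [36, 80, 89, 94]
  IvoIV AGGCA/3: at [52, 112, 118, 155, 179, 193, 241, 250] ⇒ [55, 115, 121, 158, 182, 196, 244, 253]
  XjeIII ACGGTGT/1: at [132, 184] ⇒ [133, 185]
  YnoI ACAGTGC/6: at [0, 23, 60, 67, 124, 201, 218] ⇒ [6, 29, 66, 73, 130, 207, 224]

All cut coordinates (distinct, sorted): [6, 15, 29, 36, 55, 66, 73, 80, 89, 94, 104, 115, 121, 130, 133, 140, 158, 162, 171, 182, 185, 196, 207, 224, 226, 244, 253]

Fragment lengths:
  6→15: 9 bp
  15→29: 14 bp
  29→36: 7 bp
  36→55: 19 bp
  55→66: 11 bp
  66→73: 7 bp
  73→80: 7 bp
  80→89: 9 bp
  89→94: 5 bp
  94→104: 10 bp
  104→115: 11 bp
  115→121: 6 bp
  121→130: 9 bp
  130→133: 3 bp
  133→140: 7 bp
  140→158: 18 bp
  158→162: 4 bp
  162→171: 9 bp
  171→182: 11 bp
  182→185: 3 bp
  185→196: 11 bp
  196→207: 11 bp
  207→224: 17 bp
  224→226: 2 bp
  226→244: 18 bp
  244→253: 9 bp
  253→6 (wrap): 261-253+6 = 14 bp

[2,3,3,4,5,6,7,7,7,7,9,9,9,9,9,10,11,11,11,11,11,14,14,17,18,18,19]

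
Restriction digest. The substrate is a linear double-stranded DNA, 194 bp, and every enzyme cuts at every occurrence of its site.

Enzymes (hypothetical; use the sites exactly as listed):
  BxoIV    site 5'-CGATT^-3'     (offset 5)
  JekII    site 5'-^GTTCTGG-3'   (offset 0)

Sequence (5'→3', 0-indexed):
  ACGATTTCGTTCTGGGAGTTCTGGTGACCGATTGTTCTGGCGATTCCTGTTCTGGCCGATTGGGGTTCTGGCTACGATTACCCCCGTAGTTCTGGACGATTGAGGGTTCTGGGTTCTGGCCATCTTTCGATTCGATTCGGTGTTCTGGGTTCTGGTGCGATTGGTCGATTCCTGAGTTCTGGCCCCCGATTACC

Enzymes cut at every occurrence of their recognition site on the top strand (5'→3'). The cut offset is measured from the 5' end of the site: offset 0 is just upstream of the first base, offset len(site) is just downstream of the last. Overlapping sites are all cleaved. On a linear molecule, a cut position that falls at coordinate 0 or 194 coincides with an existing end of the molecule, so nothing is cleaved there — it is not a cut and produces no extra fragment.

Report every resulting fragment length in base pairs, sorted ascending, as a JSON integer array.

Per-enzyme occurrences:
  BxoIV (CGATT, off=5): starts [1, 28, 40, 56, 74, 96, 127, 132, 157, 165, 186] → cuts [6, 33, 45, 61, 79, 101, 132, 137, 162, 170, 191]
  JekII (GTTCTGG, off=0): starts [8, 17, 33, 48, 64, 88, 105, 112, 141, 148, 175] → cuts [8, 17, 33, 48, 64, 88, 105, 112, 141, 148, 175]

Pooled cuts: [6, 8, 17, 33, 45, 48, 61, 64, 79, 88, 101, 105, 112, 132, 137, 141, 148, 162, 170, 175, 191]

Fragments:
  [0,6): 6 bp
  [6,8): 2 bp
  [8,17): 9 bp
  [17,33): 16 bp
  [33,45): 12 bp
  [45,48): 3 bp
  [48,61): 13 bp
  [61,64): 3 bp
  [64,79): 15 bp
  [79,88): 9 bp
  [88,101): 13 bp
  [101,105): 4 bp
  [105,112): 7 bp
  [112,132): 20 bp
  [132,137): 5 bp
  [137,141): 4 bp
  [141,148): 7 bp
  [148,162): 14 bp
  [162,170): 8 bp
  [170,175): 5 bp
  [175,191): 16 bp
  [191,194): 3 bp

[2,3,3,3,4,4,5,5,6,7,7,8,9,9,12,13,13,14,15,16,16,20]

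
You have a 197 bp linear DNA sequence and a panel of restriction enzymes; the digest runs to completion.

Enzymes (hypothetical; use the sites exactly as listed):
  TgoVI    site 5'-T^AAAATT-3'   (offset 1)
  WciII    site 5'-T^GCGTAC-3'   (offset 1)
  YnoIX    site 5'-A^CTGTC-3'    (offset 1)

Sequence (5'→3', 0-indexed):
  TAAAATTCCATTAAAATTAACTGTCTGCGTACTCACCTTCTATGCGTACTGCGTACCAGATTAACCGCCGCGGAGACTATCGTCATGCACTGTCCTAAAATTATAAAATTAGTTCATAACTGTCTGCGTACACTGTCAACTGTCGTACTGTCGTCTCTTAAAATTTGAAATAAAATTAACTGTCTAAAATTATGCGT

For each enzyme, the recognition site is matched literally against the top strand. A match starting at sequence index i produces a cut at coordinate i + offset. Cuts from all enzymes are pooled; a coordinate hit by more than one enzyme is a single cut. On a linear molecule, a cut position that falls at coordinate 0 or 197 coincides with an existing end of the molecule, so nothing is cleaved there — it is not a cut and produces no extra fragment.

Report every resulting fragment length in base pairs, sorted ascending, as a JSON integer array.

[1,6,6,6,7,7,7,7,8,8,8,8,11,12,12,12,15,17,39]

Site scan:
  TgoVI TAAAATT/1: at [0, 11, 95, 103, 158, 170, 184] ⇒ [1, 12, 96, 104, 159, 171, 185]
  WciII TGCGTAC/1: at [25, 42, 49, 124] ⇒ [26, 43, 50, 125]
  YnoIX ACTGTC/1: at [19, 88, 118, 131, 138, 146, 178] ⇒ [20, 89, 119, 132, 139, 147, 179]

Pooled cuts: [1, 12, 20, 26, 43, 50, 89, 96, 104, 119, 125, 132, 139, 147, 159, 171, 179, 185]

Fragment lengths:
  [0,1): 1 bp
  [1,12): 11 bp
  [12,20): 8 bp
  [20,26): 6 bp
  [26,43): 17 bp
  [43,50): 7 bp
  [50,89): 39 bp
  [89,96): 7 bp
  [96,104): 8 bp
  [104,119): 15 bp
  [119,125): 6 bp
  [125,132): 7 bp
  [132,139): 7 bp
  [139,147): 8 bp
  [147,159): 12 bp
  [159,171): 12 bp
  [171,179): 8 bp
  [179,185): 6 bp
  [185,197): 12 bp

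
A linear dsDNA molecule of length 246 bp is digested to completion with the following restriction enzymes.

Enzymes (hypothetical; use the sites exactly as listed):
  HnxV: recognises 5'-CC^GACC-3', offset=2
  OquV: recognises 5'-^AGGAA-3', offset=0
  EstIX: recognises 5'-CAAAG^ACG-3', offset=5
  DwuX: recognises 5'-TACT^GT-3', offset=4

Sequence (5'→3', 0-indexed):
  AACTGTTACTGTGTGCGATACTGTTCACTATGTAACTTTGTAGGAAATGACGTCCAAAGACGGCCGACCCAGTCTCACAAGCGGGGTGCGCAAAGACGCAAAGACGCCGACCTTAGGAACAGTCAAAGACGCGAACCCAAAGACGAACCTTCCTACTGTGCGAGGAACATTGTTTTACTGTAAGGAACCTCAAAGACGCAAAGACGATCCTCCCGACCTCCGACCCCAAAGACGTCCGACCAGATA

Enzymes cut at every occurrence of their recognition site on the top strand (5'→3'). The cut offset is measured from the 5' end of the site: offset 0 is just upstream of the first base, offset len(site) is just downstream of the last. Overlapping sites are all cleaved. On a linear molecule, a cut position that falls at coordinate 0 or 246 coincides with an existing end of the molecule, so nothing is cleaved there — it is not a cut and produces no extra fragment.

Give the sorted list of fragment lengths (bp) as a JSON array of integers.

[3,5,5,6,6,6,7,8,8,9,10,10,11,12,13,14,14,15,17,18,19,30]

Site scan:
  HnxV CCGACC/2: at [63, 106, 212, 219, 235] ⇒ [65, 108, 214, 221, 237]
  OquV AGGAA/0: at [41, 114, 162, 182] ⇒ [41, 114, 162, 182]
  EstIX CAAAGACG/5: at [54, 90, 98, 123, 137, 190, 198, 226] ⇒ [59, 95, 103, 128, 142, 195, 203, 231]
  DwuX TACTGT/4: at [6, 18, 153, 175] ⇒ [10, 22, 157, 179]

Pooled cuts: [10, 22, 41, 59, 65, 95, 103, 108, 114, 128, 142, 157, 162, 179, 182, 195, 203, 214, 221, 231, 237]

Fragment lengths:
  [0,10): 10 bp
  [10,22): 12 bp
  [22,41): 19 bp
  [41,59): 18 bp
  [59,65): 6 bp
  [65,95): 30 bp
  [95,103): 8 bp
  [103,108): 5 bp
  [108,114): 6 bp
  [114,128): 14 bp
  [128,142): 14 bp
  [142,157): 15 bp
  [157,162): 5 bp
  [162,179): 17 bp
  [179,182): 3 bp
  [182,195): 13 bp
  [195,203): 8 bp
  [203,214): 11 bp
  [214,221): 7 bp
  [221,231): 10 bp
  [231,237): 6 bp
  [237,246): 9 bp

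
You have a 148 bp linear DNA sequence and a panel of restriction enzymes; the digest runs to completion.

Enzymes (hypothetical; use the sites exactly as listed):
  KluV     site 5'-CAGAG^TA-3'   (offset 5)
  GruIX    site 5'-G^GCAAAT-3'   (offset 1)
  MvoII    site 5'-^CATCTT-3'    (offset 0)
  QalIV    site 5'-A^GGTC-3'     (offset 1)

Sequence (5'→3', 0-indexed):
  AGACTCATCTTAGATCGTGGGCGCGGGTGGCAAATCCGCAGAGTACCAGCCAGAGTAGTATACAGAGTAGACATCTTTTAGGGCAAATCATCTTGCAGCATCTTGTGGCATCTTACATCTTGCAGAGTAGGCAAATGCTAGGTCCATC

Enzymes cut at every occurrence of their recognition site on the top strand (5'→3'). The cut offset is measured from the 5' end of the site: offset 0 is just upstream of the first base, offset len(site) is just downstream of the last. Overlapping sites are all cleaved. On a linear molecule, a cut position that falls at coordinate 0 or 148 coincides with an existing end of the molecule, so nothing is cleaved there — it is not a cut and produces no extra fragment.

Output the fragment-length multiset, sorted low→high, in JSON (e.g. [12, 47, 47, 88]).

Per-enzyme occurrences:
  KluV CAGAGTA/5: at [38, 50, 62, 122] ⇒ [43, 55, 67, 127]
  GruIX GGCAAAT/1: at [28, 81, 129] ⇒ [29, 82, 130]
  MvoII CATCTT/0: at [5, 71, 88, 98, 108, 115] ⇒ [5, 71, 88, 98, 108, 115]
  QalIV AGGTC/1: at [139] ⇒ [140]

All cut coordinates (distinct, sorted): [5, 29, 43, 55, 67, 71, 82, 88, 98, 108, 115, 127, 130, 140]

Fragments:
  [0,5): 5 bp
  [5,29): 24 bp
  [29,43): 14 bp
  [43,55): 12 bp
  [55,67): 12 bp
  [67,71): 4 bp
  [71,82): 11 bp
  [82,88): 6 bp
  [88,98): 10 bp
  [98,108): 10 bp
  [108,115): 7 bp
  [115,127): 12 bp
  [127,130): 3 bp
  [130,140): 10 bp
  [140,148): 8 bp

[3,4,5,6,7,8,10,10,10,11,12,12,12,14,24]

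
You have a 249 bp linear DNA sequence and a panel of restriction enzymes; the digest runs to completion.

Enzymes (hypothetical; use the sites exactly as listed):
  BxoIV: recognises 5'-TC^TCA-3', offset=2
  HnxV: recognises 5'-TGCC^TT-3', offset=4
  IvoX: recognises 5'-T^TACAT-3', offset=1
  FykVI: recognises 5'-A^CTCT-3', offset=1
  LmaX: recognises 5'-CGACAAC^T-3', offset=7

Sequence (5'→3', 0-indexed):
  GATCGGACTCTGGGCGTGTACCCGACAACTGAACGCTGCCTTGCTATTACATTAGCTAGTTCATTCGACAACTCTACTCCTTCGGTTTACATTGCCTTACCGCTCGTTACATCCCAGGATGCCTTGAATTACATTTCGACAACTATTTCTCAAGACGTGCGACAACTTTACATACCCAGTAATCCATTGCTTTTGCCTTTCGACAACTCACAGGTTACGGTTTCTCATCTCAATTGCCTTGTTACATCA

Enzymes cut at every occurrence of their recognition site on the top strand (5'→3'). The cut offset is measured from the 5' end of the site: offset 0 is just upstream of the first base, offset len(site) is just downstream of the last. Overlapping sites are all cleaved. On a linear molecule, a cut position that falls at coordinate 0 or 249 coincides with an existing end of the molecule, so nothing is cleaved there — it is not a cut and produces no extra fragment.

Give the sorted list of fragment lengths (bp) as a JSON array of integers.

Per-enzyme occurrences:
  BxoIV (TCTCA, off=2): starts [147, 222, 227] → cuts [149, 224, 229]
  HnxV (TGCCTT, off=4): starts [36, 92, 119, 193, 234] → cuts [40, 96, 123, 197, 238]
  IvoX (TTACAT, off=1): starts [46, 86, 106, 128, 167, 241] → cuts [47, 87, 107, 129, 168, 242]
  FykVI (ACTCT, off=1): starts [6, 70] → cuts [7, 71]
  LmaX (CGACAACT, off=7): starts [22, 65, 136, 159, 200] → cuts [29, 72, 143, 166, 207]

All cut coordinates (distinct, sorted): [7, 29, 40, 47, 71, 72, 87, 96, 107, 123, 129, 143, 149, 166, 168, 197, 207, 224, 229, 238, 242]

Fragments:
  [0,7): 7 bp
  [7,29): 22 bp
  [29,40): 11 bp
  [40,47): 7 bp
  [47,71): 24 bp
  [71,72): 1 bp
  [72,87): 15 bp
  [87,96): 9 bp
  [96,107): 11 bp
  [107,123): 16 bp
  [123,129): 6 bp
  [129,143): 14 bp
  [143,149): 6 bp
  [149,166): 17 bp
  [166,168): 2 bp
  [168,197): 29 bp
  [197,207): 10 bp
  [207,224): 17 bp
  [224,229): 5 bp
  [229,238): 9 bp
  [238,242): 4 bp
  [242,249): 7 bp

[1,2,4,5,6,6,7,7,7,9,9,10,11,11,14,15,16,17,17,22,24,29]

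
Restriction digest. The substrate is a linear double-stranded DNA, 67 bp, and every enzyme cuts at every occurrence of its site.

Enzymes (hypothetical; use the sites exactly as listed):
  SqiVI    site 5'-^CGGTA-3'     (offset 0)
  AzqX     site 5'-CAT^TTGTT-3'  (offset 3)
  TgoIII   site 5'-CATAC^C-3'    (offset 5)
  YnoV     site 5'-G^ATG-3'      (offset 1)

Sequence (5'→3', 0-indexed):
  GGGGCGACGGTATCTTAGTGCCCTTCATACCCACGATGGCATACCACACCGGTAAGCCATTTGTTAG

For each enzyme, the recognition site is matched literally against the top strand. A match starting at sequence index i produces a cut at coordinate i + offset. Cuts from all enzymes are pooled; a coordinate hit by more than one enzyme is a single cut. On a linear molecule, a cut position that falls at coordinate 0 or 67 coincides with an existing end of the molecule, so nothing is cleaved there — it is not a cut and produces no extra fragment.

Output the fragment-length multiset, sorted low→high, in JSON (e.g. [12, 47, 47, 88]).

Per-enzyme occurrences:
  SqiVI (CGGTA, off=0): starts [7, 49] → cuts [7, 49]
  AzqX (CATTTGTT, off=3): starts [57] → cuts [60]
  TgoIII (CATACC, off=5): starts [25, 39] → cuts [30, 44]
  YnoV (GATG, off=1): starts [34] → cuts [35]

Pooled cuts: [7, 30, 35, 44, 49, 60]

Fragments:
  [0,7): 7 bp
  [7,30): 23 bp
  [30,35): 5 bp
  [35,44): 9 bp
  [44,49): 5 bp
  [49,60): 11 bp
  [60,67): 7 bp

[5,5,7,7,9,11,23]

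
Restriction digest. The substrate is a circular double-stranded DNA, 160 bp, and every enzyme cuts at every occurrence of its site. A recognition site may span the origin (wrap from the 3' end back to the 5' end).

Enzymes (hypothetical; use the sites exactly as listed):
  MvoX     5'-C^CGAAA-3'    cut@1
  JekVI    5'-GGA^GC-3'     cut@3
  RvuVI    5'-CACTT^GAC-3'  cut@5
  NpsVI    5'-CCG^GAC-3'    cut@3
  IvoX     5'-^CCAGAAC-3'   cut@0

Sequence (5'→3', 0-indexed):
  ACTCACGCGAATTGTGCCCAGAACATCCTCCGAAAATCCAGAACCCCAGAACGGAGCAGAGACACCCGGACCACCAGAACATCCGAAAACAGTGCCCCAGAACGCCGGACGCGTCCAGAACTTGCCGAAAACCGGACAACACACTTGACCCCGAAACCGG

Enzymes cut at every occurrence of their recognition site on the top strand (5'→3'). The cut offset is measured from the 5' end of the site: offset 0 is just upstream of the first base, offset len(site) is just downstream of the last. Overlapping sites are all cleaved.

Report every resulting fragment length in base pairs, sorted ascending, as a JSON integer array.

[5,5,7,7,8,8,9,10,10,11,11,12,13,13,13,18]

Site scan:
  MvoX CCGAAA/1: at [29, 82, 124, 150] ⇒ [30, 83, 125, 151]
  JekVI GGAGC/3: at [52] ⇒ [55]
  RvuVI CACTTGAC/5: at [141] ⇒ [146]
  NpsVI CCGGAC/3: at [65, 104, 131, 156] ⇒ [68, 107, 134, 159]
  IvoX CCAGAAC/0: at [17, 37, 45, 73, 96, 114] ⇒ [17, 37, 45, 73, 96, 114]

Pooled cuts: [17, 30, 37, 45, 55, 68, 73, 83, 96, 107, 114, 125, 134, 146, 151, 159]

Fragments:
  17→30: 13 bp
  30→37: 7 bp
  37→45: 8 bp
  45→55: 10 bp
  55→68: 13 bp
  68→73: 5 bp
  73→83: 10 bp
  83→96: 13 bp
  96→107: 11 bp
  107→114: 7 bp
  114→125: 11 bp
  125→134: 9 bp
  134→146: 12 bp
  146→151: 5 bp
  151→159: 8 bp
  159→17 (wrap): 160-159+17 = 18 bp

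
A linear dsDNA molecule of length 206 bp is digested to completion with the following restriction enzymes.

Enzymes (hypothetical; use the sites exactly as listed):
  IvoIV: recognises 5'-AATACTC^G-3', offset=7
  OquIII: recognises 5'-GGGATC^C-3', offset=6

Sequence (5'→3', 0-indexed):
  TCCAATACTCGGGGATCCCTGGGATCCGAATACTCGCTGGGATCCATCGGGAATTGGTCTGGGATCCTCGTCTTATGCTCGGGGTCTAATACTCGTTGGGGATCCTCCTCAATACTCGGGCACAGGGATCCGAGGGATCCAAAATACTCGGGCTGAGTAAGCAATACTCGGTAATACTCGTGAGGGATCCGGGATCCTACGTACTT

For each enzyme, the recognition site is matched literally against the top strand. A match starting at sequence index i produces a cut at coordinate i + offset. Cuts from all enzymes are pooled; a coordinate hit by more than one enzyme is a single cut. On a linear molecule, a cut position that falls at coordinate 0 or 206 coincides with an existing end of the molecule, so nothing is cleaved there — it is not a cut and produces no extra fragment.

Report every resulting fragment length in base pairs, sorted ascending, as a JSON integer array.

Site scan:
  IvoIV AATACTCG/7: at [3, 28, 87, 110, 142, 162, 172] ⇒ [10, 35, 94, 117, 149, 169, 179]
  OquIII GGGATCC/6: at [11, 20, 38, 60, 98, 124, 133, 183, 190] ⇒ [17, 26, 44, 66, 104, 130, 139, 189, 196]

All cut coordinates (distinct, sorted): [10, 17, 26, 35, 44, 66, 94, 104, 117, 130, 139, 149, 169, 179, 189, 196]

Fragments:
  [0,10): 10 bp
  [10,17): 7 bp
  [17,26): 9 bp
  [26,35): 9 bp
  [35,44): 9 bp
  [44,66): 22 bp
  [66,94): 28 bp
  [94,104): 10 bp
  [104,117): 13 bp
  [117,130): 13 bp
  [130,139): 9 bp
  [139,149): 10 bp
  [149,169): 20 bp
  [169,179): 10 bp
  [179,189): 10 bp
  [189,196): 7 bp
  [196,206): 10 bp

[7,7,9,9,9,9,10,10,10,10,10,10,13,13,20,22,28]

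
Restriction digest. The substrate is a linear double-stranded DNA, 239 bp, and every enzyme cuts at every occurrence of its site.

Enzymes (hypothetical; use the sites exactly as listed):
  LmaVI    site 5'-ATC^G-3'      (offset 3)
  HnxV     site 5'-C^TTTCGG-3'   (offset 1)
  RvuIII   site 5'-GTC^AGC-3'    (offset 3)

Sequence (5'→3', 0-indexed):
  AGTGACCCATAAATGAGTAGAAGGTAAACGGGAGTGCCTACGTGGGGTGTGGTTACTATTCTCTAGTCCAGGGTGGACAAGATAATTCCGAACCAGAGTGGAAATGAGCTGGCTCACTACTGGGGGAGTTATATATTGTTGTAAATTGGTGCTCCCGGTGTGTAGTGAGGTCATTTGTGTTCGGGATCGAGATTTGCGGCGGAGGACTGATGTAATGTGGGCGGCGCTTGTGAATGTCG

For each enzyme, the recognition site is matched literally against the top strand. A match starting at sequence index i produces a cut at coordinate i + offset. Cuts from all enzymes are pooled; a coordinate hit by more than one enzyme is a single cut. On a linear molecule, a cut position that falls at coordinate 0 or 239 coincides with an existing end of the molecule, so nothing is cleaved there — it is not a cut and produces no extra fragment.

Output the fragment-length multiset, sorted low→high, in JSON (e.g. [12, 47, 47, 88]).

[51,188]

Site scan:
  LmaVI (ATCG, off=3): starts [185] → cuts [188]
  HnxV (CTTTCGG, off=1): no sites
  RvuIII (GTCAGC, off=3): no sites

Pooled cuts: [188]

Fragments:
  [0,188): 188 bp
  [188,239): 51 bp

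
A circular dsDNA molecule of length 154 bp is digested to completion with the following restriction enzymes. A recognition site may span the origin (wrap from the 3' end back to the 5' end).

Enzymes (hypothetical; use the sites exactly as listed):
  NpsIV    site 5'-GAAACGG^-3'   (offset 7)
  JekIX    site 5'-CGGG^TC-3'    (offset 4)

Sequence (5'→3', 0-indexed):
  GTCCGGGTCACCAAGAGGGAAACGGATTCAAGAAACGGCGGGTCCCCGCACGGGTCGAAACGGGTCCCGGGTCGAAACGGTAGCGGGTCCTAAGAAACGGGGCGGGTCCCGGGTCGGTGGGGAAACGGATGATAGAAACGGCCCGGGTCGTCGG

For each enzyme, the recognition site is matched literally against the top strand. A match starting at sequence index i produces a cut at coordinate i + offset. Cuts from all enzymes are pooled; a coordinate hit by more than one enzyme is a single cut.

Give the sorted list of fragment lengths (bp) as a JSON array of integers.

[1,4,6,6,6,7,7,7,8,9,9,12,13,13,13,15,18]

Site scan:
  NpsIV GAAACGG/7: at [18, 31, 56, 73, 93, 121, 134] ⇒ [25, 38, 63, 80, 100, 128, 141]
  JekIX CGGGTC/4: at [3, 38, 50, 60, 67, 83, 102, 109, 143, 151] ⇒ [1, 7, 42, 54, 64, 71, 87, 106, 113, 147]

Pooled cuts: [1, 7, 25, 38, 42, 54, 63, 64, 71, 80, 87, 100, 106, 113, 128, 141, 147]

Fragments:
  1→7: 6 bp
  7→25: 18 bp
  25→38: 13 bp
  38→42: 4 bp
  42→54: 12 bp
  54→63: 9 bp
  63→64: 1 bp
  64→71: 7 bp
  71→80: 9 bp
  80→87: 7 bp
  87→100: 13 bp
  100→106: 6 bp
  106→113: 7 bp
  113→128: 15 bp
  128→141: 13 bp
  141→147: 6 bp
  147→1 (wrap): 154-147+1 = 8 bp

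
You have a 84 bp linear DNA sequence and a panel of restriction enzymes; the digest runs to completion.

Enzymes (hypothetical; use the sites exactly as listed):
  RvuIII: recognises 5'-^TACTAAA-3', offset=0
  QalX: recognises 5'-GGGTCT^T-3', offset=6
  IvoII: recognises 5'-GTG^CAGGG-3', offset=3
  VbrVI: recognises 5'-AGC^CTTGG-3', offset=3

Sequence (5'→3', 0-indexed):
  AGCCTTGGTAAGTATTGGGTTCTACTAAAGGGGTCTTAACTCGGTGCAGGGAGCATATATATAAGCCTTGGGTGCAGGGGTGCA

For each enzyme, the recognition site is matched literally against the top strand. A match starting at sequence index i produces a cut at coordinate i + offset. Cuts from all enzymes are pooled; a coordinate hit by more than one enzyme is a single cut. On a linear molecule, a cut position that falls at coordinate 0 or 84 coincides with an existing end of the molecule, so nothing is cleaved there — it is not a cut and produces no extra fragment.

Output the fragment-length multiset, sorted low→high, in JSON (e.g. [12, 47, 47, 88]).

Site scan:
  RvuIII (TACTAAA, off=0): starts [22] → cuts [22]
  QalX (GGGTCTT, off=6): starts [30] → cuts [36]
  IvoII (GTGCAGGG, off=3): starts [43, 71] → cuts [46, 74]
  VbrVI (AGCCTTGG, off=3): starts [0, 63] → cuts [3, 66]

All cut coordinates (distinct, sorted): [3, 22, 36, 46, 66, 74]

Fragments:
  [0,3): 3 bp
  [3,22): 19 bp
  [22,36): 14 bp
  [36,46): 10 bp
  [46,66): 20 bp
  [66,74): 8 bp
  [74,84): 10 bp

[3,8,10,10,14,19,20]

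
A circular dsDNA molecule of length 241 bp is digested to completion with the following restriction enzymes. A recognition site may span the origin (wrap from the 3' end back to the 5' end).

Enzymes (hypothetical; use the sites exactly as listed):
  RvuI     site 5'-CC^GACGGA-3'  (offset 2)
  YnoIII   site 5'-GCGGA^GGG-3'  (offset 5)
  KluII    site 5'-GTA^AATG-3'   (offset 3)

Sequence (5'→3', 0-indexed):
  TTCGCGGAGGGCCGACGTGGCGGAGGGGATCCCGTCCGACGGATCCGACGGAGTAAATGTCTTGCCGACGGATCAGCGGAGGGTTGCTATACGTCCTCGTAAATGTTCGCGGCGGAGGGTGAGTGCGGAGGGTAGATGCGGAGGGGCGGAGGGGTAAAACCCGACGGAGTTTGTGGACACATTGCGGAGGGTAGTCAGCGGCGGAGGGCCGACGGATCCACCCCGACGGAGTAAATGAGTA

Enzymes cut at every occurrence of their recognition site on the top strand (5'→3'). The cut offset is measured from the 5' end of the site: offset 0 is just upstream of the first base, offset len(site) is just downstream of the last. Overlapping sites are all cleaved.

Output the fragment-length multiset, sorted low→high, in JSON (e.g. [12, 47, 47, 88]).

Scan for sites:
  RvuI (CCGACGGA, off=2): starts [35, 44, 64, 160, 208, 222] → cuts [37, 46, 66, 162, 210, 224]
  YnoIII (GCGGAGGG, off=5): starts [3, 19, 75, 111, 124, 137, 145, 183, 200] → cuts [8, 24, 80, 116, 129, 142, 150, 188, 205]
  KluII (GTAAATG, off=3): starts [52, 98, 230] → cuts [55, 101, 233]

All cut coordinates (distinct, sorted): [8, 24, 37, 46, 55, 66, 80, 101, 116, 129, 142, 150, 162, 188, 205, 210, 224, 233]

Fragments:
  8→24: 16 bp
  24→37: 13 bp
  37→46: 9 bp
  46→55: 9 bp
  55→66: 11 bp
  66→80: 14 bp
  80→101: 21 bp
  101→116: 15 bp
  116→129: 13 bp
  129→142: 13 bp
  142→150: 8 bp
  150→162: 12 bp
  162→188: 26 bp
  188→205: 17 bp
  205→210: 5 bp
  210→224: 14 bp
  224→233: 9 bp
  233→8 (wrap): 241-233+8 = 16 bp

[5,8,9,9,9,11,12,13,13,13,14,14,15,16,16,17,21,26]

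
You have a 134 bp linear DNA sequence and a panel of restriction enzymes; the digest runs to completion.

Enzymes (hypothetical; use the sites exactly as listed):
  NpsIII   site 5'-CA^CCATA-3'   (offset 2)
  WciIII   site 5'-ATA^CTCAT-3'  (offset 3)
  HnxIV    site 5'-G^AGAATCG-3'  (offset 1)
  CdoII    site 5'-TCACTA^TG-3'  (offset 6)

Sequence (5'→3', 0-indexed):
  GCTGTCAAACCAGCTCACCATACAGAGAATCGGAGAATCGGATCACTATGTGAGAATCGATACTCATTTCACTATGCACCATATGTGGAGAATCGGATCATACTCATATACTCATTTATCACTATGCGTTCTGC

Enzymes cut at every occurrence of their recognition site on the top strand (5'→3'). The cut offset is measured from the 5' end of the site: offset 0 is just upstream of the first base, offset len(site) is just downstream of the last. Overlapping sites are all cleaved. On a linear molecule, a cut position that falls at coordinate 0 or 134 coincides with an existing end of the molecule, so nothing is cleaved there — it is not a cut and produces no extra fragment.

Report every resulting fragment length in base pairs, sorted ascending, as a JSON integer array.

Site scan:
  NpsIII CACCATA/2: at [15, 76] ⇒ [17, 78]
  WciIII ATACTCAT/3: at [59, 99, 107] ⇒ [62, 102, 110]
  HnxIV GAGAATCG/1: at [24, 32, 51, 87] ⇒ [25, 33, 52, 88]
  CdoII TCACTATG/6: at [42, 68, 118] ⇒ [48, 74, 124]

Pooled cuts: [17, 25, 33, 48, 52, 62, 74, 78, 88, 102, 110, 124]

Fragments:
  [0,17): 17 bp
  [17,25): 8 bp
  [25,33): 8 bp
  [33,48): 15 bp
  [48,52): 4 bp
  [52,62): 10 bp
  [62,74): 12 bp
  [74,78): 4 bp
  [78,88): 10 bp
  [88,102): 14 bp
  [102,110): 8 bp
  [110,124): 14 bp
  [124,134): 10 bp

[4,4,8,8,8,10,10,10,12,14,14,15,17]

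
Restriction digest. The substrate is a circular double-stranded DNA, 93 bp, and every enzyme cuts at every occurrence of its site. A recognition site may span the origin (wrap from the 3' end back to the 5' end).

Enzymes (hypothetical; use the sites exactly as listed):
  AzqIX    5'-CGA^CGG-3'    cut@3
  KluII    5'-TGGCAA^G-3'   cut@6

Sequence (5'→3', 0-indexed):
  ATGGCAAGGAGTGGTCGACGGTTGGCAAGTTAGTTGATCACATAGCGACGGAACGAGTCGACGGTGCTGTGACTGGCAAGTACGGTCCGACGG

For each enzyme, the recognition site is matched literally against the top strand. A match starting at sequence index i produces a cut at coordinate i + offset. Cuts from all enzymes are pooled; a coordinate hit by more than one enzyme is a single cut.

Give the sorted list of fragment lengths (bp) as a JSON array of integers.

[10,10,11,11,13,18,20]

Site scan:
  AzqIX CGACGG/3: at [15, 45, 58, 87] ⇒ [18, 48, 61, 90]
  KluII TGGCAAG/6: at [1, 22, 73] ⇒ [7, 28, 79]

Pooled cuts: [7, 18, 28, 48, 61, 79, 90]

Fragments:
  7→18: 11 bp
  18→28: 10 bp
  28→48: 20 bp
  48→61: 13 bp
  61→79: 18 bp
  79→90: 11 bp
  90→7 (wrap): 93-90+7 = 10 bp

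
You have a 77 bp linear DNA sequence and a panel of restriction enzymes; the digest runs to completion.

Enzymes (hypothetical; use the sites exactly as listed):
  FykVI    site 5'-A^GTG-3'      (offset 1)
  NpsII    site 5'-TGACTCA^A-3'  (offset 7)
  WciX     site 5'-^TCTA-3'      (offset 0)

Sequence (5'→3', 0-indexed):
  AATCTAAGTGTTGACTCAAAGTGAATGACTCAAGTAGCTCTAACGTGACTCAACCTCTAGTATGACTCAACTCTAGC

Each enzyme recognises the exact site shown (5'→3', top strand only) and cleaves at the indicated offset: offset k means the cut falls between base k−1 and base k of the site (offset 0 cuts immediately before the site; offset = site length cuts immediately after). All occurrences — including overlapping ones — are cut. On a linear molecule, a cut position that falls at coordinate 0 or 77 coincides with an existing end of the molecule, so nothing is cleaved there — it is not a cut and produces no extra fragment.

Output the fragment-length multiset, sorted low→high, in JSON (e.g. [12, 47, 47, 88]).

[2,2,2,3,5,6,6,11,12,14,14]

Per-enzyme occurrences:
  FykVI (AGTG, off=1): starts [6, 19] → cuts [7, 20]
  NpsII (TGACTCAA, off=7): starts [11, 25, 45, 62] → cuts [18, 32, 52, 69]
  WciX (TCTA, off=0): starts [2, 38, 55, 71] → cuts [2, 38, 55, 71]

All cut coordinates (distinct, sorted): [2, 7, 18, 20, 32, 38, 52, 55, 69, 71]

Fragment lengths:
  [0,2): 2 bp
  [2,7): 5 bp
  [7,18): 11 bp
  [18,20): 2 bp
  [20,32): 12 bp
  [32,38): 6 bp
  [38,52): 14 bp
  [52,55): 3 bp
  [55,69): 14 bp
  [69,71): 2 bp
  [71,77): 6 bp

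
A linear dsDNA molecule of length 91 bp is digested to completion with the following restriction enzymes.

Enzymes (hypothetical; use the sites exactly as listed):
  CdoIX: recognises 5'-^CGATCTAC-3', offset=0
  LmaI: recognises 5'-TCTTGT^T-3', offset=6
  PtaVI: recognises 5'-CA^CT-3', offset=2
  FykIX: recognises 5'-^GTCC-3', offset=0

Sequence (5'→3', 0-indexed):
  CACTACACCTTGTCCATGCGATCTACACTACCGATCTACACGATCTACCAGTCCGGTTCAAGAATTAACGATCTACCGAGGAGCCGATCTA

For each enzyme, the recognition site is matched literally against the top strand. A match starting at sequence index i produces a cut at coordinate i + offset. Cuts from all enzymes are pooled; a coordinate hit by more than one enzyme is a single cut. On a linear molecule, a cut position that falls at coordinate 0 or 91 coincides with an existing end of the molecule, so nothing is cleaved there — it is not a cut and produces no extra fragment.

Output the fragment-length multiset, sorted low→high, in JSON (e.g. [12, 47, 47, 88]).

[2,4,7,9,9,9,10,18,23]

Per-enzyme occurrences:
  CdoIX (CGATCTAC, off=0): starts [18, 31, 40, 68] → cuts [18, 31, 40, 68]
  LmaI (TCTTGTT, off=6): no sites
  PtaVI (CACT, off=2): starts [0, 25] → cuts [2, 27]
  FykIX (GTCC, off=0): starts [11, 50] → cuts [11, 50]

All cut coordinates (distinct, sorted): [2, 11, 18, 27, 31, 40, 50, 68]

Fragments:
  [0,2): 2 bp
  [2,11): 9 bp
  [11,18): 7 bp
  [18,27): 9 bp
  [27,31): 4 bp
  [31,40): 9 bp
  [40,50): 10 bp
  [50,68): 18 bp
  [68,91): 23 bp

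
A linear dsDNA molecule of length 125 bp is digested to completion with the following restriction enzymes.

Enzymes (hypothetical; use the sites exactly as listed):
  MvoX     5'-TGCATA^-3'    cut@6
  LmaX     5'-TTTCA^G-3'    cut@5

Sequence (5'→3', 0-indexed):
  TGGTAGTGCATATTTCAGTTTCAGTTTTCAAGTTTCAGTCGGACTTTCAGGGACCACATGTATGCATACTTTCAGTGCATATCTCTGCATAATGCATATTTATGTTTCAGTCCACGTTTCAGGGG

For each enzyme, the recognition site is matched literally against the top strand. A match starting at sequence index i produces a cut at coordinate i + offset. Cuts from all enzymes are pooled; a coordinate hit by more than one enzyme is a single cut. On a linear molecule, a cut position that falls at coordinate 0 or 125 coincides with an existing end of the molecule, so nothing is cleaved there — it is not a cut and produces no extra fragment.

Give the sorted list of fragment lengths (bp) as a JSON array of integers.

Per-enzyme occurrences:
  MvoX TGCATA/6: at [6, 62, 75, 85, 92] ⇒ [12, 68, 81, 91, 98]
  LmaX TTTCAG/5: at [12, 18, 32, 44, 69, 104, 116] ⇒ [17, 23, 37, 49, 74, 109, 121]

All cut coordinates (distinct, sorted): [12, 17, 23, 37, 49, 68, 74, 81, 91, 98, 109, 121]

Fragment lengths:
  [0,12): 12 bp
  [12,17): 5 bp
  [17,23): 6 bp
  [23,37): 14 bp
  [37,49): 12 bp
  [49,68): 19 bp
  [68,74): 6 bp
  [74,81): 7 bp
  [81,91): 10 bp
  [91,98): 7 bp
  [98,109): 11 bp
  [109,121): 12 bp
  [121,125): 4 bp

[4,5,6,6,7,7,10,11,12,12,12,14,19]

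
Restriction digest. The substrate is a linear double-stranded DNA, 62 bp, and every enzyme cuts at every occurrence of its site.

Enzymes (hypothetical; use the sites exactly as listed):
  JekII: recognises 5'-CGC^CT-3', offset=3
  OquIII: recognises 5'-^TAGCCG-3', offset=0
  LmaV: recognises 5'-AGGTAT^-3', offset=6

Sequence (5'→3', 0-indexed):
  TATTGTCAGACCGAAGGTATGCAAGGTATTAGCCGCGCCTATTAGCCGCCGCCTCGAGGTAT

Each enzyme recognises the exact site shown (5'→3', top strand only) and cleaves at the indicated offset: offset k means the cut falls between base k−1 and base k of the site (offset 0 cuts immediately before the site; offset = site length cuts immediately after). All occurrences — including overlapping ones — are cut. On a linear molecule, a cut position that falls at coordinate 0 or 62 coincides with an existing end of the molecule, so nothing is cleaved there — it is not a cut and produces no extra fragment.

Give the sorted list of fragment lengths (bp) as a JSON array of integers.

[4,9,9,10,10,20]

Per-enzyme occurrences:
  JekII CGCCT/3: at [35, 49] ⇒ [38, 52]
  OquIII TAGCCG/0: at [29, 42] ⇒ [29, 42]
  LmaV AGGTAT/6: at [14, 23, 56] ⇒ [20, 29] (position 62 is a terminus of the linear molecule — no cut)

All cut coordinates (distinct, sorted): [20, 29, 38, 42, 52]

Fragment lengths:
  [0,20): 20 bp
  [20,29): 9 bp
  [29,38): 9 bp
  [38,42): 4 bp
  [42,52): 10 bp
  [52,62): 10 bp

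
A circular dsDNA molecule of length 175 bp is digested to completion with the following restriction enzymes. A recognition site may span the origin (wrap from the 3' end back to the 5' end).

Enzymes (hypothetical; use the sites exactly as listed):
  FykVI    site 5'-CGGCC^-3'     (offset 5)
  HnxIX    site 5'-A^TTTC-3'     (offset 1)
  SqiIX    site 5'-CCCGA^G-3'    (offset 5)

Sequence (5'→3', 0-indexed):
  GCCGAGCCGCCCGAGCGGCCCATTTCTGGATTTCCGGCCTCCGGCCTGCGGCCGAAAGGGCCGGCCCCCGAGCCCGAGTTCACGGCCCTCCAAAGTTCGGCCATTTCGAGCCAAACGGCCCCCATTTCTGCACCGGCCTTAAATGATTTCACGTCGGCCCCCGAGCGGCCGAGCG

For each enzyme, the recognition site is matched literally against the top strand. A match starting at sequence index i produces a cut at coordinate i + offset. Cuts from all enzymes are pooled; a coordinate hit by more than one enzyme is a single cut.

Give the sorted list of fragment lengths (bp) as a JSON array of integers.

[1,2,4,5,5,6,6,6,7,7,8,8,8,9,10,11,13,13,14,15,17]

Per-enzyme occurrences:
  FykVI CGGCC/5: at [15, 34, 41, 48, 61, 82, 97, 115, 133, 154, 165, 173] ⇒ [3, 20, 39, 46, 53, 66, 87, 102, 120, 138, 159, 170]
  HnxIX ATTTC/1: at [21, 29, 102, 123, 145] ⇒ [22, 30, 103, 124, 146]
  SqiIX CCCGAG/5: at [9, 66, 72, 159] ⇒ [14, 71, 77, 164]

All cut coordinates (distinct, sorted): [3, 14, 20, 22, 30, 39, 46, 53, 66, 71, 77, 87, 102, 103, 120, 124, 138, 146, 159, 164, 170]

Fragments:
  3→14: 11 bp
  14→20: 6 bp
  20→22: 2 bp
  22→30: 8 bp
  30→39: 9 bp
  39→46: 7 bp
  46→53: 7 bp
  53→66: 13 bp
  66→71: 5 bp
  71→77: 6 bp
  77→87: 10 bp
  87→102: 15 bp
  102→103: 1 bp
  103→120: 17 bp
  120→124: 4 bp
  124→138: 14 bp
  138→146: 8 bp
  146→159: 13 bp
  159→164: 5 bp
  164→170: 6 bp
  170→3 (wrap): 175-170+3 = 8 bp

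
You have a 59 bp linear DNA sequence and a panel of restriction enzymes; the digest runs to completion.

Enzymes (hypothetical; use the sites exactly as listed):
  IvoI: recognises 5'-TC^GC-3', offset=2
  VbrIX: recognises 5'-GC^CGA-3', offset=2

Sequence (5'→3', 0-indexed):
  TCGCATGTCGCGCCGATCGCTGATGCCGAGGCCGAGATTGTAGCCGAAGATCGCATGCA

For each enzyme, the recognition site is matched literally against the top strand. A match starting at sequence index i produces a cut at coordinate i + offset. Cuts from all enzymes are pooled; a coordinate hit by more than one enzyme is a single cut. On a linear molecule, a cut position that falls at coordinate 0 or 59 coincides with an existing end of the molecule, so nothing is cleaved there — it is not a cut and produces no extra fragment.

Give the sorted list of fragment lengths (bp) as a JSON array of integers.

[2,4,5,6,7,7,8,8,12]

Site scan:
  IvoI TCGC/2: at [0, 7, 16, 50] ⇒ [2, 9, 18, 52]
  VbrIX GCCGA/2: at [11, 24, 30, 42] ⇒ [13, 26, 32, 44]

Pooled cuts: [2, 9, 13, 18, 26, 32, 44, 52]

Fragments:
  [0,2): 2 bp
  [2,9): 7 bp
  [9,13): 4 bp
  [13,18): 5 bp
  [18,26): 8 bp
  [26,32): 6 bp
  [32,44): 12 bp
  [44,52): 8 bp
  [52,59): 7 bp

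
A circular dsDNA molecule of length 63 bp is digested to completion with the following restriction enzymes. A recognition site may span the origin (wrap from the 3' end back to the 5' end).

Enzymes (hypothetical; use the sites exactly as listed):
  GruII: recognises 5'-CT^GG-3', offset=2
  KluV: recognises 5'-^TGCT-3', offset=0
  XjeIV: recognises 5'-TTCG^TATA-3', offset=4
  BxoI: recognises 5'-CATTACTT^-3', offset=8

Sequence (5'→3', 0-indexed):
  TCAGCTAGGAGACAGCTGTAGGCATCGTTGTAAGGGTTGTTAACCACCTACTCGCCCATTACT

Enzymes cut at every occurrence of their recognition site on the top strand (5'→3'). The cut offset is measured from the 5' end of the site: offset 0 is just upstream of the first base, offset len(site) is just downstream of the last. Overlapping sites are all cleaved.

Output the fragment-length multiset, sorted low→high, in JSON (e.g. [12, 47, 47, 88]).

[63]

Site scan:
  GruII (CTGG, off=2): no sites
  KluV (TGCT, off=0): no sites
  XjeIV (TTCGTATA, off=4): no sites
  BxoI CATTACTT/8: at [56] ⇒ [1]

All cut coordinates (distinct, sorted): [1]

Fragments:
  1→1 (wrap): 63-1+1 = 63 bp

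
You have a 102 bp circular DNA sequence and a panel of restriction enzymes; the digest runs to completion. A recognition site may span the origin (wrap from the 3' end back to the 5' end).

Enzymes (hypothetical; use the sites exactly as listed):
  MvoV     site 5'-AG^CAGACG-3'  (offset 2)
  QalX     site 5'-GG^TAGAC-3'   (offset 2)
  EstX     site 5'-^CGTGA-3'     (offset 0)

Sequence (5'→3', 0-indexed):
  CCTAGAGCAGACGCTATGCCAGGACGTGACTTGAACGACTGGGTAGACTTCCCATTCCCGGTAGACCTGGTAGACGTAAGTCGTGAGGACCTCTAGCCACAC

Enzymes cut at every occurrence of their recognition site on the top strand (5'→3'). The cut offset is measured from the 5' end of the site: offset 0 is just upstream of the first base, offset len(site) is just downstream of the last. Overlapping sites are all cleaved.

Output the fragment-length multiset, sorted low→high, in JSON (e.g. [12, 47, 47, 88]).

[9,11,17,18,19,28]

Per-enzyme occurrences:
  MvoV (AGCAGACG, off=2): starts [5] → cuts [7]
  QalX (GGTAGAC, off=2): starts [41, 59, 68] → cuts [43, 61, 70]
  EstX (CGTGA, off=0): starts [24, 81] → cuts [24, 81]

All cut coordinates (distinct, sorted): [7, 24, 43, 61, 70, 81]

Fragment lengths:
  7→24: 17 bp
  24→43: 19 bp
  43→61: 18 bp
  61→70: 9 bp
  70→81: 11 bp
  81→7 (wrap): 102-81+7 = 28 bp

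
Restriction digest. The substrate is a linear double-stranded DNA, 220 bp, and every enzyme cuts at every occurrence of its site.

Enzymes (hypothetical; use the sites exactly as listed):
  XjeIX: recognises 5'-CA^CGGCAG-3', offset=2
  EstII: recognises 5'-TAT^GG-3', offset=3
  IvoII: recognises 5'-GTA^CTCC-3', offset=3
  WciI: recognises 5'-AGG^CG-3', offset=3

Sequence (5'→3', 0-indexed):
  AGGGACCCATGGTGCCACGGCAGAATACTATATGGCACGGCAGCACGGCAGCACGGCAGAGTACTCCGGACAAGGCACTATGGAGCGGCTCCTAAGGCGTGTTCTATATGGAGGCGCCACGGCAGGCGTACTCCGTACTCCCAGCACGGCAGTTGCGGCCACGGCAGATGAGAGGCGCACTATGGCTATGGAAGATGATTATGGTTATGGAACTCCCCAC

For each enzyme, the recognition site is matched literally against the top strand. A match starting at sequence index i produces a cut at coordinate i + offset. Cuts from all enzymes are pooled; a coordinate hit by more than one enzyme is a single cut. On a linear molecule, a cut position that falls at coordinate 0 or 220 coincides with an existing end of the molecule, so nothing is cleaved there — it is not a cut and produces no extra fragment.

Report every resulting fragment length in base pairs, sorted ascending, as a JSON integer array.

[4,4,5,5,6,6,7,7,8,8,8,9,10,12,12,13,14,15,16,16,17,18]

Per-enzyme occurrences:
  XjeIX CACGGCAG/2: at [15, 35, 43, 51, 117, 144, 159] ⇒ [17, 37, 45, 53, 119, 146, 161]
  EstII TATGG/3: at [30, 78, 106, 180, 186, 199, 205] ⇒ [33, 81, 109, 183, 189, 202, 208]
  IvoII GTACTCC/3: at [60, 127, 134] ⇒ [63, 130, 137]
  WciI AGGCG/3: at [94, 111, 123, 172] ⇒ [97, 114, 126, 175]

Pooled cuts: [17, 33, 37, 45, 53, 63, 81, 97, 109, 114, 119, 126, 130, 137, 146, 161, 175, 183, 189, 202, 208]

Fragments:
  [0,17): 17 bp
  [17,33): 16 bp
  [33,37): 4 bp
  [37,45): 8 bp
  [45,53): 8 bp
  [53,63): 10 bp
  [63,81): 18 bp
  [81,97): 16 bp
  [97,109): 12 bp
  [109,114): 5 bp
  [114,119): 5 bp
  [119,126): 7 bp
  [126,130): 4 bp
  [130,137): 7 bp
  [137,146): 9 bp
  [146,161): 15 bp
  [161,175): 14 bp
  [175,183): 8 bp
  [183,189): 6 bp
  [189,202): 13 bp
  [202,208): 6 bp
  [208,220): 12 bp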